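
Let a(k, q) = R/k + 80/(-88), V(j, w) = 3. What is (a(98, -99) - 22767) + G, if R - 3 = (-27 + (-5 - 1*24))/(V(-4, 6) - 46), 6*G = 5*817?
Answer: -1535733412/69531 ≈ -22087.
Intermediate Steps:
G = 4085/6 (G = (5*817)/6 = (⅙)*4085 = 4085/6 ≈ 680.83)
R = 185/43 (R = 3 + (-27 + (-5 - 1*24))/(3 - 46) = 3 + (-27 + (-5 - 24))/(-43) = 3 + (-27 - 29)*(-1/43) = 3 - 56*(-1/43) = 3 + 56/43 = 185/43 ≈ 4.3023)
a(k, q) = -10/11 + 185/(43*k) (a(k, q) = 185/(43*k) + 80/(-88) = 185/(43*k) + 80*(-1/88) = 185/(43*k) - 10/11 = -10/11 + 185/(43*k))
(a(98, -99) - 22767) + G = ((5/473)*(407 - 86*98)/98 - 22767) + 4085/6 = ((5/473)*(1/98)*(407 - 8428) - 22767) + 4085/6 = ((5/473)*(1/98)*(-8021) - 22767) + 4085/6 = (-40105/46354 - 22767) + 4085/6 = -1055381623/46354 + 4085/6 = -1535733412/69531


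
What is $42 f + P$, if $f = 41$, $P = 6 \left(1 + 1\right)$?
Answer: $1734$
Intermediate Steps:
$P = 12$ ($P = 6 \cdot 2 = 12$)
$42 f + P = 42 \cdot 41 + 12 = 1722 + 12 = 1734$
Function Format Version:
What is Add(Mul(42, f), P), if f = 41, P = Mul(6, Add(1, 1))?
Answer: 1734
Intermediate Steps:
P = 12 (P = Mul(6, 2) = 12)
Add(Mul(42, f), P) = Add(Mul(42, 41), 12) = Add(1722, 12) = 1734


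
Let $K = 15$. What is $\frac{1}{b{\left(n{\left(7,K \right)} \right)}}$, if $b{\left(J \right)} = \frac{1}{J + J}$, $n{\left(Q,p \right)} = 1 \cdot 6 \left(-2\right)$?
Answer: $-24$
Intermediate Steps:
$n{\left(Q,p \right)} = -12$ ($n{\left(Q,p \right)} = 6 \left(-2\right) = -12$)
$b{\left(J \right)} = \frac{1}{2 J}$
$\frac{1}{b{\left(n{\left(7,K \right)} \right)}} = \frac{1}{\frac{1}{2} \frac{1}{-12}} = \frac{1}{\frac{1}{2} \left(- \frac{1}{12}\right)} = \frac{1}{- \frac{1}{24}} = -24$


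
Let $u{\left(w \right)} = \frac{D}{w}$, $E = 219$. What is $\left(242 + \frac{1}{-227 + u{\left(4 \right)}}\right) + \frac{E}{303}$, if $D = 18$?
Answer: $\frac{10908973}{44945} \approx 242.72$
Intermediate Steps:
$u{\left(w \right)} = \frac{18}{w}$
$\left(242 + \frac{1}{-227 + u{\left(4 \right)}}\right) + \frac{E}{303} = \left(242 + \frac{1}{-227 + \frac{18}{4}}\right) + \frac{219}{303} = \left(242 + \frac{1}{-227 + 18 \cdot \frac{1}{4}}\right) + 219 \cdot \frac{1}{303} = \left(242 + \frac{1}{-227 + \frac{9}{2}}\right) + \frac{73}{101} = \left(242 + \frac{1}{- \frac{445}{2}}\right) + \frac{73}{101} = \left(242 - \frac{2}{445}\right) + \frac{73}{101} = \frac{107688}{445} + \frac{73}{101} = \frac{10908973}{44945}$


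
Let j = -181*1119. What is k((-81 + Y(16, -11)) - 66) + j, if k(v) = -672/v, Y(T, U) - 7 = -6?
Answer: -14785011/73 ≈ -2.0253e+5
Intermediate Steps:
Y(T, U) = 1 (Y(T, U) = 7 - 6 = 1)
j = -202539
k((-81 + Y(16, -11)) - 66) + j = -672/((-81 + 1) - 66) - 202539 = -672/(-80 - 66) - 202539 = -672/(-146) - 202539 = -672*(-1/146) - 202539 = 336/73 - 202539 = -14785011/73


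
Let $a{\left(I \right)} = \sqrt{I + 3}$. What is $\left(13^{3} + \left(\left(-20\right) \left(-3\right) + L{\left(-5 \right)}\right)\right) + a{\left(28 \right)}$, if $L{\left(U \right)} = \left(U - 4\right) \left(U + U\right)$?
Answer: $2347 + \sqrt{31} \approx 2352.6$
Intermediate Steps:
$L{\left(U \right)} = 2 U \left(-4 + U\right)$ ($L{\left(U \right)} = \left(-4 + U\right) 2 U = 2 U \left(-4 + U\right)$)
$a{\left(I \right)} = \sqrt{3 + I}$
$\left(13^{3} + \left(\left(-20\right) \left(-3\right) + L{\left(-5 \right)}\right)\right) + a{\left(28 \right)} = \left(13^{3} - \left(-60 + 10 \left(-4 - 5\right)\right)\right) + \sqrt{3 + 28} = \left(2197 + \left(60 + 2 \left(-5\right) \left(-9\right)\right)\right) + \sqrt{31} = \left(2197 + \left(60 + 90\right)\right) + \sqrt{31} = \left(2197 + 150\right) + \sqrt{31} = 2347 + \sqrt{31}$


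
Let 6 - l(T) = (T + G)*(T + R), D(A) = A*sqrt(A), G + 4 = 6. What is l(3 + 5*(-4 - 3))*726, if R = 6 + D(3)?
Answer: -561924 + 65340*sqrt(3) ≈ -4.4875e+5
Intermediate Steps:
G = 2 (G = -4 + 6 = 2)
D(A) = A**(3/2)
R = 6 + 3*sqrt(3) (R = 6 + 3**(3/2) = 6 + 3*sqrt(3) ≈ 11.196)
l(T) = 6 - (2 + T)*(6 + T + 3*sqrt(3)) (l(T) = 6 - (T + 2)*(T + (6 + 3*sqrt(3))) = 6 - (2 + T)*(6 + T + 3*sqrt(3)))
l(3 + 5*(-4 - 3))*726 = (-6 - (3 + 5*(-4 - 3))**2 - 8*(3 + 5*(-4 - 3)) - 6*sqrt(3) - 3*(3 + 5*(-4 - 3))*sqrt(3))*726 = (-6 - (3 + 5*(-7))**2 - 8*(3 + 5*(-7)) - 6*sqrt(3) - 3*(3 + 5*(-7))*sqrt(3))*726 = (-6 - (3 - 35)**2 - 8*(3 - 35) - 6*sqrt(3) - 3*(3 - 35)*sqrt(3))*726 = (-6 - 1*(-32)**2 - 8*(-32) - 6*sqrt(3) - 3*(-32)*sqrt(3))*726 = (-6 - 1*1024 + 256 - 6*sqrt(3) + 96*sqrt(3))*726 = (-6 - 1024 + 256 - 6*sqrt(3) + 96*sqrt(3))*726 = (-774 + 90*sqrt(3))*726 = -561924 + 65340*sqrt(3)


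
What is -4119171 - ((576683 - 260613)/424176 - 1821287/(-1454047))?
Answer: -1270294955095962157/308385920136 ≈ -4.1192e+6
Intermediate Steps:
-4119171 - ((576683 - 260613)/424176 - 1821287/(-1454047)) = -4119171 - (316070*(1/424176) - 1821287*(-1/1454047)) = -4119171 - (158035/212088 + 1821287/1454047) = -4119171 - 1*616063434901/308385920136 = -4119171 - 616063434901/308385920136 = -1270294955095962157/308385920136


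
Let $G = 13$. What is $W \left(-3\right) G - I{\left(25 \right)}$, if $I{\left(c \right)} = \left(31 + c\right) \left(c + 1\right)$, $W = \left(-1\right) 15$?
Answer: $-871$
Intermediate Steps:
$W = -15$
$I{\left(c \right)} = \left(1 + c\right) \left(31 + c\right)$ ($I{\left(c \right)} = \left(31 + c\right) \left(1 + c\right) = \left(1 + c\right) \left(31 + c\right)$)
$W \left(-3\right) G - I{\left(25 \right)} = \left(-15\right) \left(-3\right) 13 - \left(31 + 25^{2} + 32 \cdot 25\right) = 45 \cdot 13 - \left(31 + 625 + 800\right) = 585 - 1456 = -871$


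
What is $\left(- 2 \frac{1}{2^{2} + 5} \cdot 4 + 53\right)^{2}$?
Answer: $\frac{219961}{81} \approx 2715.6$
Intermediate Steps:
$\left(- 2 \frac{1}{2^{2} + 5} \cdot 4 + 53\right)^{2} = \left(- 2 \frac{1}{4 + 5} \cdot 4 + 53\right)^{2} = \left(- 2 \cdot \frac{1}{9} \cdot 4 + 53\right)^{2} = \left(\left(-2\right) \frac{4}{9} + 53\right)^{2} = \left(- \frac{8}{9} + 53\right)^{2} = \left(\frac{469}{9}\right)^{2} = \frac{219961}{81}$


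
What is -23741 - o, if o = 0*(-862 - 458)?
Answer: -23741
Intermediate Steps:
o = 0 (o = 0*(-1320) = 0)
-23741 - o = -23741 - 1*0 = -23741 + 0 = -23741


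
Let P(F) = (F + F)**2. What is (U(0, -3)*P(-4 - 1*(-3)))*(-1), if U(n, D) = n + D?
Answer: 12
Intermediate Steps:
P(F) = 4*F**2 (P(F) = (2*F)**2 = 4*F**2)
U(n, D) = D + n
(U(0, -3)*P(-4 - 1*(-3)))*(-1) = ((-3 + 0)*(4*(-4 - 1*(-3))**2))*(-1) = -12*(-4 + 3)**2*(-1) = -12*(-1)**2*(-1) = -12*(-1) = 12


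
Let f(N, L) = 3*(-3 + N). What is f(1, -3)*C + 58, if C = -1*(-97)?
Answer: -524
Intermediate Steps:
C = 97
f(N, L) = -9 + 3*N
f(1, -3)*C + 58 = (-9 + 3*1)*97 + 58 = (-9 + 3)*97 + 58 = -6*97 + 58 = -582 + 58 = -524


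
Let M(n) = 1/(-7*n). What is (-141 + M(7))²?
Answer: 47748100/2401 ≈ 19887.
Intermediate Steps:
M(n) = -1/(7*n)
(-141 + M(7))² = (-141 - ⅐/7)² = (-141 - ⅐*⅐)² = (-141 - 1/49)² = (-6910/49)² = 47748100/2401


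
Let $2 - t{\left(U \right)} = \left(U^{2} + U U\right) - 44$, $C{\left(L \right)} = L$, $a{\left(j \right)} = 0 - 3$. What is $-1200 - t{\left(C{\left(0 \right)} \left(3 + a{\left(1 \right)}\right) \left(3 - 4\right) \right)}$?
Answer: $-1246$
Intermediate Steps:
$a{\left(j \right)} = -3$ ($a{\left(j \right)} = 0 - 3 = -3$)
$t{\left(U \right)} = 46 - 2 U^{2}$ ($t{\left(U \right)} = 2 - \left(\left(U^{2} + U U\right) - 44\right) = 2 - \left(\left(U^{2} + U^{2}\right) - 44\right) = 2 - \left(2 U^{2} - 44\right) = 2 - \left(-44 + 2 U^{2}\right) = 46 - 2 U^{2}$)
$-1200 - t{\left(C{\left(0 \right)} \left(3 + a{\left(1 \right)}\right) \left(3 - 4\right) \right)} = -1200 - \left(46 - 2 \left(0 \left(3 - 3\right) \left(3 - 4\right)\right)^{2}\right) = -1200 - \left(46 - 2 \left(0 \cdot 0 \left(-1\right)\right)^{2}\right) = -1200 - \left(46 - 2 \left(0 \cdot 0\right)^{2}\right) = -1200 - \left(46 - 2 \cdot 0^{2}\right) = -1200 - \left(46 - 0\right) = -1200 - \left(46 + 0\right) = -1200 - 46 = -1246$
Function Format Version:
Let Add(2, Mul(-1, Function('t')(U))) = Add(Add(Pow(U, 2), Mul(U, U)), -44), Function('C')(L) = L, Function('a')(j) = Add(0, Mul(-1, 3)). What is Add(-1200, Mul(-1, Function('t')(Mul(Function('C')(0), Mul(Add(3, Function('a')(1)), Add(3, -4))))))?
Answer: -1246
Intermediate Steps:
Function('a')(j) = -3 (Function('a')(j) = Add(0, -3) = -3)
Function('t')(U) = Add(46, Mul(-2, Pow(U, 2))) (Function('t')(U) = Add(2, Mul(-1, Add(Add(Pow(U, 2), Mul(U, U)), -44))) = Add(2, Mul(-1, Add(Add(Pow(U, 2), Pow(U, 2)), -44))) = Add(2, Mul(-1, Add(Mul(2, Pow(U, 2)), -44))) = Add(2, Mul(-1, Add(-44, Mul(2, Pow(U, 2))))) = Add(2, Add(44, Mul(-2, Pow(U, 2)))) = Add(46, Mul(-2, Pow(U, 2))))
Add(-1200, Mul(-1, Function('t')(Mul(Function('C')(0), Mul(Add(3, Function('a')(1)), Add(3, -4)))))) = Add(-1200, Mul(-1, Add(46, Mul(-2, Pow(Mul(0, Mul(Add(3, -3), Add(3, -4))), 2))))) = Add(-1200, Mul(-1, Add(46, Mul(-2, Pow(Mul(0, Mul(0, -1)), 2))))) = Add(-1200, Mul(-1, Add(46, Mul(-2, Pow(Mul(0, 0), 2))))) = Add(-1200, Mul(-1, Add(46, Mul(-2, Pow(0, 2))))) = Add(-1200, Mul(-1, Add(46, Mul(-2, 0)))) = Add(-1200, Mul(-1, Add(46, 0))) = Add(-1200, Mul(-1, 46)) = Add(-1200, -46) = -1246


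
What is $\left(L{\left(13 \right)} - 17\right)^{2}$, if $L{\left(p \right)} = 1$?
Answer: $256$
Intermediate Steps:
$\left(L{\left(13 \right)} - 17\right)^{2} = \left(1 - 17\right)^{2} = \left(-16\right)^{2} = 256$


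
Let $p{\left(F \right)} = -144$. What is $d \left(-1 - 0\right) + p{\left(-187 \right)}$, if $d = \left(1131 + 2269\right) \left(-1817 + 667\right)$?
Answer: $3909856$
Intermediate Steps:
$d = -3910000$ ($d = 3400 \left(-1150\right) = -3910000$)
$d \left(-1 - 0\right) + p{\left(-187 \right)} = - 3910000 \left(-1 - 0\right) - 144 = - 3910000 \left(-1 + 0\right) - 144 = \left(-3910000\right) \left(-1\right) - 144 = 3910000 - 144 = 3909856$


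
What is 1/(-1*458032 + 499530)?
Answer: 1/41498 ≈ 2.4098e-5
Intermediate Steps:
1/(-1*458032 + 499530) = 1/(-458032 + 499530) = 1/41498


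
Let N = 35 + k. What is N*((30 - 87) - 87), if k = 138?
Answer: -24912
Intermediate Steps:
N = 173 (N = 35 + 138 = 173)
N*((30 - 87) - 87) = 173*((30 - 87) - 87) = 173*(-57 - 87) = 173*(-144) = -24912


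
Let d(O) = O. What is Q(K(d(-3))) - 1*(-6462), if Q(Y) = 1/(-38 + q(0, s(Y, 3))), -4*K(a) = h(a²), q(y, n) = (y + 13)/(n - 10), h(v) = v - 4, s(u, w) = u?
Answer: 11385999/1762 ≈ 6462.0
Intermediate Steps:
h(v) = -4 + v
q(y, n) = (13 + y)/(-10 + n)
K(a) = 1 - a²/4 (K(a) = -(-4 + a²)/4 = 1 - a²/4)
Q(Y) = 1/(-38 + 13/(-10 + Y)) (Q(Y) = 1/(-38 + (13 + 0)/(-10 + Y)) = 1/(-38 + 13/(-10 + Y)))
Q(K(d(-3))) - 1*(-6462) = (10 - (1 - ¼*(-3)²))/(-393 + 38*(1 - ¼*(-3)²)) - 1*(-6462) = (10 - (1 - ¼*9))/(-393 + 38*(1 - ¼*9)) + 6462 = (10 - (1 - 9/4))/(-393 + 38*(1 - 9/4)) + 6462 = (10 - 1*(-5/4))/(-393 + 38*(-5/4)) + 6462 = (10 + 5/4)/(-393 - 95/2) + 6462 = (45/4)/(-881/2) + 6462 = -2/881*45/4 + 6462 = -45/1762 + 6462 = 11385999/1762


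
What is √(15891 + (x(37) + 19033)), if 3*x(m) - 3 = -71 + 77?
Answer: √34927 ≈ 186.89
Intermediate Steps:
x(m) = 3 (x(m) = 1 + (-71 + 77)/3 = 1 + (⅓)*6 = 1 + 2 = 3)
√(15891 + (x(37) + 19033)) = √(15891 + (3 + 19033)) = √(15891 + 19036) = √34927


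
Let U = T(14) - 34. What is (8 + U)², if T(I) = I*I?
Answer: 28900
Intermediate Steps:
T(I) = I²
U = 162 (U = 14² - 34 = 196 - 34 = 162)
(8 + U)² = (8 + 162)² = 170² = 28900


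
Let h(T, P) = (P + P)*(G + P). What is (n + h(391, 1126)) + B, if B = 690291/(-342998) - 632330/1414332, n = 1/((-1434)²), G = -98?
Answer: 3563914623018796517165/1539452354271092 ≈ 2.3151e+6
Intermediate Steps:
n = 1/2056356 ≈ 4.8630e-7
h(T, P) = 2*P*(-98 + P) (h(T, P) = (P + P)*(-98 + P) = (2*P)*(-98 + P) = 2*P*(-98 + P))
B = -149148571994/60639130917 (B = 690291*(-1/342998) - 632330*1/1414332 = -690291/342998 - 316165/707166 = -149148571994/60639130917 ≈ -2.4596)
(n + h(391, 1126)) + B = (1/2056356 + 2*1126*(-98 + 1126)) - 149148571994/60639130917 = (1/2056356 + 2*1126*1028) - 149148571994/60639130917 = (1/2056356 + 2315056) - 149148571994/60639130917 = 4760579295937/2056356 - 149148571994/60639130917 = 3563914623018796517165/1539452354271092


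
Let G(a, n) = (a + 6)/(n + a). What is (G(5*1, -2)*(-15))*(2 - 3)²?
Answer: -55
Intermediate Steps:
G(a, n) = (6 + a)/(a + n)
(G(5*1, -2)*(-15))*(2 - 3)² = (((6 + 5*1)/(5*1 - 2))*(-15))*(2 - 3)² = (((6 + 5)/(5 - 2))*(-15))*(-1)² = ((11/3)*(-15))*1 = -55*1 = -55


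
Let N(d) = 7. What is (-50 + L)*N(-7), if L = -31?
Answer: -567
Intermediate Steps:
(-50 + L)*N(-7) = (-50 - 31)*7 = -81*7 = -567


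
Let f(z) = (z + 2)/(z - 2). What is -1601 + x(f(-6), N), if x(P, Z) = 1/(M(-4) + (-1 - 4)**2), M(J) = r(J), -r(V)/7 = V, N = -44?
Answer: -84852/53 ≈ -1601.0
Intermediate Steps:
r(V) = -7*V
M(J) = -7*J
f(z) = (2 + z)/(-2 + z)
x(P, Z) = 1/53 (x(P, Z) = 1/(-7*(-4) + (-1 - 4)**2) = 1/(28 + (-5)**2) = 1/(28 + 25) = 1/53)
-1601 + x(f(-6), N) = -1601 + 1/53 = -84852/53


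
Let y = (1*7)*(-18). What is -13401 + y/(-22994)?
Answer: -154071234/11497 ≈ -13401.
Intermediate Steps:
y = -126 (y = 7*(-18) = -126)
-13401 + y/(-22994) = -13401 - 126/(-22994) = -13401 - 126*(-1/22994) = -13401 + 63/11497 = -154071234/11497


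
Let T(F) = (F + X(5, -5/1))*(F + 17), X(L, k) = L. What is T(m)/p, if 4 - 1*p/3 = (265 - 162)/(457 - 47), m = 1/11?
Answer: 4316480/557931 ≈ 7.7366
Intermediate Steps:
m = 1/11 ≈ 0.090909
T(F) = (5 + F)*(17 + F) (T(F) = (F + 5)*(F + 17) = (5 + F)*(17 + F))
p = 4611/410 (p = 12 - 3*(265 - 162)/(457 - 47) = 12 - 309/410 = 4611/410 ≈ 11.246)
T(m)/p = (85 + (1/11)² + 22*(1/11))/(4611/410) = (85 + 1/121 + 2)*(410/4611) = (10528/121)*(410/4611) = 4316480/557931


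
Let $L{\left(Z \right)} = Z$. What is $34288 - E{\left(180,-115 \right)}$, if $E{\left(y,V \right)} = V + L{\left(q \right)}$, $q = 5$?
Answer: $34398$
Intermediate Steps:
$E{\left(y,V \right)} = 5 + V$ ($E{\left(y,V \right)} = V + 5 = 5 + V$)
$34288 - E{\left(180,-115 \right)} = 34288 - \left(5 - 115\right) = 34288 - -110 = 34288 + 110 = 34398$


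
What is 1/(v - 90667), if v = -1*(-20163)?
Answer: -1/70504 ≈ -1.4184e-5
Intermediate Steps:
v = 20163
1/(v - 90667) = 1/(20163 - 90667) = 1/(-70504) = -1/70504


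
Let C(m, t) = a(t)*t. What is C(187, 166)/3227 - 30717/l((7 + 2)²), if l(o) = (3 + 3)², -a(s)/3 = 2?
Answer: -11017735/12908 ≈ -853.56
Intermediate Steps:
a(s) = -6 (a(s) = -3*2 = -6)
C(m, t) = -6*t
l(o) = 36 (l(o) = 6² = 36)
C(187, 166)/3227 - 30717/l((7 + 2)²) = -6*166/3227 - 30717/36 = -996*1/3227 - 30717*1/36 = -996/3227 - 3413/4 = -11017735/12908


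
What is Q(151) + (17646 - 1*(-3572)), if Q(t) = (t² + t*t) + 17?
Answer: 66837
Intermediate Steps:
Q(t) = 17 + 2*t² (Q(t) = (t² + t²) + 17 = 2*t² + 17 = 17 + 2*t²)
Q(151) + (17646 - 1*(-3572)) = (17 + 2*151²) + (17646 - 1*(-3572)) = (17 + 2*22801) + (17646 + 3572) = (17 + 45602) + 21218 = 45619 + 21218 = 66837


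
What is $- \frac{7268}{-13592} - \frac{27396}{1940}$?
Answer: $- \frac{22391657}{1648030} \approx -13.587$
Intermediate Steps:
$- \frac{7268}{-13592} - \frac{27396}{1940} = \left(-7268\right) \left(- \frac{1}{13592}\right) - \frac{6849}{485} = \frac{1817}{3398} - \frac{6849}{485} = - \frac{22391657}{1648030}$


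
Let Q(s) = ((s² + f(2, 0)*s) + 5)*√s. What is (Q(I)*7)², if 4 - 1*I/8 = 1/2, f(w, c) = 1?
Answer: 915794908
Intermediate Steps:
I = 28 (I = 32 - 8/2 = 32 - 8*½ = 32 - 4 = 28)
Q(s) = √s*(5 + s + s²) (Q(s) = ((s² + 1*s) + 5)*√s = ((s² + s) + 5)*√s = ((s + s²) + 5)*√s = (5 + s + s²)*√s = √s*(5 + s + s²))
(Q(I)*7)² = ((√28*(5 + 28 + 28²))*7)² = (((2*√7)*(5 + 28 + 784))*7)² = (((2*√7)*817)*7)² = ((1634*√7)*7)² = (11438*√7)² = 915794908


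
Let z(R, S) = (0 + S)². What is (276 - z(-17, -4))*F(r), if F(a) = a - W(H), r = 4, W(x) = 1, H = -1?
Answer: 780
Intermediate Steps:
z(R, S) = S²
F(a) = -1 + a (F(a) = a - 1*1 = a - 1 = -1 + a)
(276 - z(-17, -4))*F(r) = (276 - 1*(-4)²)*(-1 + 4) = (276 - 1*16)*3 = (276 - 16)*3 = 260*3 = 780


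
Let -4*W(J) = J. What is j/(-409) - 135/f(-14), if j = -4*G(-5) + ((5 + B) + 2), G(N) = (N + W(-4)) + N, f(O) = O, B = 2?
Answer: 54585/5726 ≈ 9.5328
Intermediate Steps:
W(J) = -J/4
G(N) = 1 + 2*N (G(N) = (N - 1/4*(-4)) + N = (N + 1) + N = (1 + N) + N = 1 + 2*N)
j = 45 (j = -4*(1 + 2*(-5)) + ((5 + 2) + 2) = -4*(1 - 10) + (7 + 2) = -4*(-9) + 9 = 36 + 9 = 45)
j/(-409) - 135/f(-14) = 45/(-409) - 135/(-14) = 45*(-1/409) - 135*(-1/14) = -45/409 + 135/14 = 54585/5726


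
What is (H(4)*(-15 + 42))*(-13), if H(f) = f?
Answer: -1404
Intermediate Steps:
(H(4)*(-15 + 42))*(-13) = (4*(-15 + 42))*(-13) = (4*27)*(-13) = 108*(-13) = -1404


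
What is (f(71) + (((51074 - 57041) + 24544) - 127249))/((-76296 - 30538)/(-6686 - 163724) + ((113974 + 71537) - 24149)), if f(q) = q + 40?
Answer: -9249940005/13748902627 ≈ -0.67278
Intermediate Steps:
f(q) = 40 + q
(f(71) + (((51074 - 57041) + 24544) - 127249))/((-76296 - 30538)/(-6686 - 163724) + ((113974 + 71537) - 24149)) = ((40 + 71) + (((51074 - 57041) + 24544) - 127249))/((-76296 - 30538)/(-6686 - 163724) + ((113974 + 71537) - 24149)) = (111 + ((-5967 + 24544) - 127249))/(-106834/(-170410) + (185511 - 24149)) = (111 + (18577 - 127249))/(-106834*(-1/170410) + 161362) = (111 - 108672)/(53417/85205 + 161362) = -108561/13748902627/85205 = -108561*85205/13748902627 = -9249940005/13748902627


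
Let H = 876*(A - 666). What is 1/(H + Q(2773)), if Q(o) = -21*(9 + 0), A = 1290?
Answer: 1/546435 ≈ 1.8300e-6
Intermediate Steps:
H = 546624 (H = 876*(1290 - 666) = 876*624 = 546624)
Q(o) = -189 (Q(o) = -21*9 = -189)
1/(H + Q(2773)) = 1/(546624 - 189) = 1/546435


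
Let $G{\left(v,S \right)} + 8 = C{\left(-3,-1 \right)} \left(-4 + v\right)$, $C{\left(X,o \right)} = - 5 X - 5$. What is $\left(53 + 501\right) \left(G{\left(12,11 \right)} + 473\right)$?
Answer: $301930$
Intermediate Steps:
$C{\left(X,o \right)} = -5 - 5 X$
$G{\left(v,S \right)} = -48 + 10 v$ ($G{\left(v,S \right)} = -8 + \left(-5 - -15\right) \left(-4 + v\right) = -8 + \left(-5 + 15\right) \left(-4 + v\right) = -8 + 10 \left(-4 + v\right) = -8 + \left(-40 + 10 v\right) = -48 + 10 v$)
$\left(53 + 501\right) \left(G{\left(12,11 \right)} + 473\right) = \left(53 + 501\right) \left(\left(-48 + 10 \cdot 12\right) + 473\right) = 554 \left(\left(-48 + 120\right) + 473\right) = 554 \left(72 + 473\right) = 554 \cdot 545 = 301930$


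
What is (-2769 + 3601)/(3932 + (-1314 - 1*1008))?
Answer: 416/805 ≈ 0.51677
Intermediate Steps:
(-2769 + 3601)/(3932 + (-1314 - 1*1008)) = 832/(3932 + (-1314 - 1008)) = 832/(3932 - 2322) = 832/1610 = 832*(1/1610) = 416/805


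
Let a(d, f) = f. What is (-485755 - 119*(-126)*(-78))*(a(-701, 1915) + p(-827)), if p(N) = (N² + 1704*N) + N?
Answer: 1198743947817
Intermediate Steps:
p(N) = N² + 1705*N
(-485755 - 119*(-126)*(-78))*(a(-701, 1915) + p(-827)) = (-485755 - 119*(-126)*(-78))*(1915 - 827*(1705 - 827)) = (-485755 + 14994*(-78))*(1915 - 827*878) = (-485755 - 1169532)*(1915 - 726106) = -1655287*(-724191) = 1198743947817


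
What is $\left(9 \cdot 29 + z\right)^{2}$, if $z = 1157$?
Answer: $2010724$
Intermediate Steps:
$\left(9 \cdot 29 + z\right)^{2} = \left(9 \cdot 29 + 1157\right)^{2} = \left(261 + 1157\right)^{2} = 1418^{2} = 2010724$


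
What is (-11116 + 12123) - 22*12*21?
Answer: -4537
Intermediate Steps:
(-11116 + 12123) - 22*12*21 = 1007 - 264*21 = 1007 - 5544 = -4537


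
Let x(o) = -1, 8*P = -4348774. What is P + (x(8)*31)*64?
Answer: -2182323/4 ≈ -5.4558e+5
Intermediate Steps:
P = -2174387/4 (P = (1/8)*(-4348774) = -2174387/4 ≈ -5.4360e+5)
P + (x(8)*31)*64 = -2174387/4 - 1*31*64 = -2174387/4 - 31*64 = -2174387/4 - 1984 = -2182323/4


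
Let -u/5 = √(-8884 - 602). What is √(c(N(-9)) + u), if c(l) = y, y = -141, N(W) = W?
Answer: √(-141 - 15*I*√1054) ≈ 13.527 - 18.0*I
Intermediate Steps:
c(l) = -141
u = -15*I*√1054 (u = -5*√(-8884 - 602) = -15*I*√1054 ≈ -486.98*I)
√(c(N(-9)) + u) = √(-141 - 15*I*√1054)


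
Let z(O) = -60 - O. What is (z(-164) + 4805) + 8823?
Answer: 13732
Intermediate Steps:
(z(-164) + 4805) + 8823 = ((-60 - 1*(-164)) + 4805) + 8823 = ((-60 + 164) + 4805) + 8823 = (104 + 4805) + 8823 = 4909 + 8823 = 13732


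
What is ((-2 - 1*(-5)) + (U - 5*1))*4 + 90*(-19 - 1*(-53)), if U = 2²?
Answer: 3068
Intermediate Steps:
U = 4
((-2 - 1*(-5)) + (U - 5*1))*4 + 90*(-19 - 1*(-53)) = ((-2 - 1*(-5)) + (4 - 5*1))*4 + 90*(-19 - 1*(-53)) = ((-2 + 5) + (4 - 5))*4 + 90*(-19 + 53) = (3 - 1)*4 + 90*34 = 2*4 + 3060 = 8 + 3060 = 3068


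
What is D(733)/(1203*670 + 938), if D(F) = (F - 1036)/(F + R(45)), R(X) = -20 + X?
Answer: -303/611666584 ≈ -4.9537e-7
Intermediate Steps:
D(F) = (-1036 + F)/(25 + F) (D(F) = (F - 1036)/(F + (-20 + 45)) = (-1036 + F)/(F + 25) = (-1036 + F)/(25 + F))
D(733)/(1203*670 + 938) = ((-1036 + 733)/(25 + 733))/(1203*670 + 938) = (-303/758)/(806010 + 938) = ((1/758)*(-303))/806948 = -303/758*1/806948 = -303/611666584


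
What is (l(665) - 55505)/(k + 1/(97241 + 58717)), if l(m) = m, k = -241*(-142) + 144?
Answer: -8552736720/5359652629 ≈ -1.5958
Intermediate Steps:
k = 34366 (k = 34222 + 144 = 34366)
(l(665) - 55505)/(k + 1/(97241 + 58717)) = (665 - 55505)/(34366 + 1/(97241 + 58717)) = -54840/(34366 + 1/155958) = -54840/5359652629/155958 = -54840*155958/5359652629 = -8552736720/5359652629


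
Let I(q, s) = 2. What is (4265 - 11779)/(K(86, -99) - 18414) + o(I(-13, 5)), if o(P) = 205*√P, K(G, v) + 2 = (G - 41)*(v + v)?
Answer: 289/1051 + 205*√2 ≈ 290.19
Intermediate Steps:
K(G, v) = -2 + 2*v*(-41 + G) (K(G, v) = -2 + (G - 41)*(v + v) = -2 + (-41 + G)*(2*v) = -2 + 2*v*(-41 + G))
(4265 - 11779)/(K(86, -99) - 18414) + o(I(-13, 5)) = (4265 - 11779)/((-2 - 82*(-99) + 2*86*(-99)) - 18414) + 205*√2 = -7514/((-2 + 8118 - 17028) - 18414) + 205*√2 = -7514/(-8912 - 18414) + 205*√2 = -7514/(-27326) + 205*√2 = -7514*(-1/27326) + 205*√2 = 289/1051 + 205*√2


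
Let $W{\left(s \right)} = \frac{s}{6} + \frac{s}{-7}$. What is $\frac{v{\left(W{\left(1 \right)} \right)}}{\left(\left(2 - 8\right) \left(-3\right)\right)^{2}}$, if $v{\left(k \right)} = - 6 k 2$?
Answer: $- \frac{1}{1134} \approx -0.00088183$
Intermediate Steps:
$W{\left(s \right)} = \frac{s}{42}$ ($W{\left(s \right)} = s \frac{1}{6} + s \left(- \frac{1}{7}\right) = \frac{s}{6} - \frac{s}{7} = \frac{s}{42}$)
$v{\left(k \right)} = - 12 k$
$\frac{v{\left(W{\left(1 \right)} \right)}}{\left(\left(2 - 8\right) \left(-3\right)\right)^{2}} = \frac{\left(-12\right) \frac{1}{42} \cdot 1}{\left(\left(2 - 8\right) \left(-3\right)\right)^{2}} = \frac{\left(-12\right) \frac{1}{42}}{\left(\left(-6\right) \left(-3\right)\right)^{2}} = - \frac{2}{7 \cdot 18^{2}} = - \frac{2}{7 \cdot 324} = \left(- \frac{2}{7}\right) \frac{1}{324} = - \frac{1}{1134}$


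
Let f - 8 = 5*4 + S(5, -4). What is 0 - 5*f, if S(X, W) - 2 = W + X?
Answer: -155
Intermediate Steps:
S(X, W) = 2 + W + X (S(X, W) = 2 + (W + X) = 2 + W + X)
f = 31 (f = 8 + (5*4 + (2 - 4 + 5)) = 8 + (20 + 3) = 8 + 23 = 31)
0 - 5*f = 0 - 5*31 = 0 - 155 = -155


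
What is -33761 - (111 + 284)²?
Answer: -189786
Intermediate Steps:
-33761 - (111 + 284)² = -33761 - 1*395² = -33761 - 1*156025 = -33761 - 156025 = -189786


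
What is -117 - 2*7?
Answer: -131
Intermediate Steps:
-117 - 2*7 = -117 - 1*14 = -117 - 14 = -131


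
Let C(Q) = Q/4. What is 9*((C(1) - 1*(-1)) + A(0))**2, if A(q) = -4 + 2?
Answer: 81/16 ≈ 5.0625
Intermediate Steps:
C(Q) = Q/4 (C(Q) = Q*(1/4) = Q/4)
A(q) = -2
9*((C(1) - 1*(-1)) + A(0))**2 = 9*(((1/4)*1 - 1*(-1)) - 2)**2 = 9*((1/4 + 1) - 2)**2 = 9*(5/4 - 2)**2 = 9*(-3/4)**2 = 9*(9/16) = 81/16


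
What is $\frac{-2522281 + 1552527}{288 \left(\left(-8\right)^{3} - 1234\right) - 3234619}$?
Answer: $\frac{969754}{3737467} \approx 0.25947$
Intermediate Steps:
$\frac{-2522281 + 1552527}{288 \left(\left(-8\right)^{3} - 1234\right) - 3234619} = - \frac{969754}{288 \left(-512 - 1234\right) - 3234619} = - \frac{969754}{288 \left(-1746\right) - 3234619} = - \frac{969754}{-502848 - 3234619} = - \frac{969754}{-3737467} = \left(-969754\right) \left(- \frac{1}{3737467}\right) = \frac{969754}{3737467}$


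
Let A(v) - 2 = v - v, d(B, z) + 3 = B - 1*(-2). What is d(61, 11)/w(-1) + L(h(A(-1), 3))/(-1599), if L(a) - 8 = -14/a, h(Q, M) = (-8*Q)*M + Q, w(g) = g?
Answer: -2206811/36777 ≈ -60.005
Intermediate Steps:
d(B, z) = -1 + B (d(B, z) = -3 + (B - 1*(-2)) = -3 + (B + 2) = -3 + (2 + B) = -1 + B)
A(v) = 2 (A(v) = 2 + (v - v) = 2 + 0 = 2)
h(Q, M) = Q - 8*M*Q (h(Q, M) = -8*M*Q + Q = Q - 8*M*Q)
L(a) = 8 - 14/a
d(61, 11)/w(-1) + L(h(A(-1), 3))/(-1599) = (-1 + 61)/(-1) + (8 - 14*1/(2*(1 - 8*3)))/(-1599) = 60*(-1) + (8 - 14*1/(2*(1 - 24)))*(-1/1599) = -60 + (8 - 14/(2*(-23)))*(-1/1599) = -60 + (8 - 14/(-46))*(-1/1599) = -60 + (8 - 14*(-1/46))*(-1/1599) = -60 + (8 + 7/23)*(-1/1599) = -60 + (191/23)*(-1/1599) = -60 - 191/36777 = -2206811/36777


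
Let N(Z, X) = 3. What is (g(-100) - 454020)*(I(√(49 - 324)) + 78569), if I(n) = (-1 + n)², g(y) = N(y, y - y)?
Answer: -35547261015 + 4540170*I*√11 ≈ -3.5547e+10 + 1.5058e+7*I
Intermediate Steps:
g(y) = 3
(g(-100) - 454020)*(I(√(49 - 324)) + 78569) = (3 - 454020)*((-1 + √(49 - 324))² + 78569) = -454017*((-1 + √(-275))² + 78569) = -454017*((-1 + 5*I*√11)² + 78569) = -454017*(78569 + (-1 + 5*I*√11)²) = -35671661673 - 454017*(-1 + 5*I*√11)²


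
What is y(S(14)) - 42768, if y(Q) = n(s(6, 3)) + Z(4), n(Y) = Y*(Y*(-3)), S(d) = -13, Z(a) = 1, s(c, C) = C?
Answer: -42794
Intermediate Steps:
n(Y) = -3*Y² (n(Y) = Y*(-3*Y) = -3*Y²)
y(Q) = -26 (y(Q) = -3*3² + 1 = -3*9 + 1 = -27 + 1 = -26)
y(S(14)) - 42768 = -26 - 42768 = -42794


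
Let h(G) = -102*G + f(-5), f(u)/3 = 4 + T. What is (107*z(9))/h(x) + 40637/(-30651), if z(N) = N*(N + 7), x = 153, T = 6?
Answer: -46051355/19892499 ≈ -2.3150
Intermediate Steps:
f(u) = 30 (f(u) = 3*(4 + 6) = 3*10 = 30)
h(G) = 30 - 102*G (h(G) = -102*G + 30 = 30 - 102*G)
z(N) = N*(7 + N)
(107*z(9))/h(x) + 40637/(-30651) = (107*(9*(7 + 9)))/(30 - 102*153) + 40637/(-30651) = (107*(9*16))/(30 - 15606) + 40637*(-1/30651) = (107*144)/(-15576) - 40637/30651 = 15408*(-1/15576) - 40637/30651 = -642/649 - 40637/30651 = -46051355/19892499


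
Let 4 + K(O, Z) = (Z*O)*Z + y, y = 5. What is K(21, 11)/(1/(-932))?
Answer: -2369144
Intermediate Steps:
K(O, Z) = 1 + O*Z² (K(O, Z) = -4 + ((Z*O)*Z + 5) = -4 + ((O*Z)*Z + 5) = -4 + (O*Z² + 5) = -4 + (5 + O*Z²) = 1 + O*Z²)
K(21, 11)/(1/(-932)) = (1 + 21*11²)/(1/(-932)) = (1 + 21*121)/(-1/932) = (1 + 2541)*(-932) = 2542*(-932) = -2369144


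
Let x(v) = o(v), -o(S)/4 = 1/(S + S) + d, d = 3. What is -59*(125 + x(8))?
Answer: -26609/4 ≈ -6652.3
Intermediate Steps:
o(S) = -12 - 2/S (o(S) = -4*(1/(S + S) + 3) = -4*(1/(2*S) + 3) = -4*(3 + 1/(2*S)) = -12 - 2/S)
x(v) = -12 - 2/v
-59*(125 + x(8)) = -59*(125 + (-12 - 2/8)) = -59*(125 + (-12 - 2*1/8)) = -59*(125 + (-12 - 1/4)) = -59*(125 - 49/4) = -59*451/4 = -26609/4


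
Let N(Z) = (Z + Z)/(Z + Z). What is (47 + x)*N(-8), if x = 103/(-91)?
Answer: 4174/91 ≈ 45.868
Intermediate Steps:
N(Z) = 1 (N(Z) = (2*Z)/((2*Z)) = (2*Z)*(1/(2*Z)) = 1)
x = -103/91 (x = 103*(-1/91) = -103/91 ≈ -1.1319)
(47 + x)*N(-8) = (47 - 103/91)*1 = (4174/91)*1 = 4174/91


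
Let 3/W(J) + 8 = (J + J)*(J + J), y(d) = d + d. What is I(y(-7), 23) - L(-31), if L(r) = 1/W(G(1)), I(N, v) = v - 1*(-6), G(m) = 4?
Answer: 31/3 ≈ 10.333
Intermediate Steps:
y(d) = 2*d
W(J) = 3/(-8 + 4*J²) (W(J) = 3/(-8 + (J + J)*(J + J)) = 3/(-8 + (2*J)*(2*J)) = 3/(-8 + 4*J²))
I(N, v) = 6 + v (I(N, v) = v + 6 = 6 + v)
L(r) = 56/3 (L(r) = 1/(3/(4*(-2 + 4²))) = 1/(3/(4*(-2 + 16))) = 1/((¾)/14) = 1/((¾)*(1/14)) = 1/(3/56) = 56/3)
I(y(-7), 23) - L(-31) = (6 + 23) - 1*56/3 = 29 - 56/3 = 31/3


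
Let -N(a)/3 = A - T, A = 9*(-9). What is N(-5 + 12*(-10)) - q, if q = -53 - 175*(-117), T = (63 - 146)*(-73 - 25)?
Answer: 4223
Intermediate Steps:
T = 8134 (T = -83*(-98) = 8134)
A = -81
N(a) = 24645 (N(a) = -3*(-81 - 1*8134) = -3*(-81 - 8134) = -3*(-8215) = 24645)
q = 20422 (q = -53 + 20475 = 20422)
N(-5 + 12*(-10)) - q = 24645 - 1*20422 = 24645 - 20422 = 4223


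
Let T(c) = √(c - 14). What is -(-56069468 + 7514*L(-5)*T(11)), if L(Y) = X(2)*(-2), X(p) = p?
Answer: 56069468 + 30056*I*√3 ≈ 5.6069e+7 + 52059.0*I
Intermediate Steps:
T(c) = √(-14 + c)
L(Y) = -4 (L(Y) = 2*(-2) = -4)
-(-56069468 + 7514*L(-5)*T(11)) = -(-56069468 - 30056*√(-14 + 11)) = -(-56069468 - 30056*I*√3) = -7514*(-7462 - 4*I*√3) = 56069468 + 30056*I*√3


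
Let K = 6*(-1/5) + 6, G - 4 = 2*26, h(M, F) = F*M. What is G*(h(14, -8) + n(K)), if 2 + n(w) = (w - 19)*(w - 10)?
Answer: -56224/25 ≈ -2249.0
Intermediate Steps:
G = 56 (G = 4 + 2*26 = 4 + 52 = 56)
K = 24/5 (K = 6*(-1*1/5) + 6 = 6*(-1/5) + 6 = -6/5 + 6 = 24/5 ≈ 4.8000)
n(w) = -2 + (-19 + w)*(-10 + w) (n(w) = -2 + (w - 19)*(w - 10) = -2 + (-19 + w)*(-10 + w))
G*(h(14, -8) + n(K)) = 56*(-8*14 + (188 + (24/5)**2 - 29*24/5)) = 56*(-112 + (188 + 576/25 - 696/5)) = 56*(-112 + 1796/25) = 56*(-1004/25) = -56224/25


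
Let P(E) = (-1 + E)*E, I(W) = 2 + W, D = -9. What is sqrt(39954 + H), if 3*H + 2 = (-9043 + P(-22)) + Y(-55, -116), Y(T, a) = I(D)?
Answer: 2*sqrt(83487)/3 ≈ 192.63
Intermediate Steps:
Y(T, a) = -7 (Y(T, a) = 2 - 9 = -7)
P(E) = E*(-1 + E)
H = -8546/3 (H = -2/3 + ((-9043 - 22*(-1 - 22)) - 7)/3 = -2/3 + ((-9043 - 22*(-23)) - 7)/3 = -2/3 + ((-9043 + 506) - 7)/3 = -2/3 + (-8537 - 7)/3 = -2/3 + (1/3)*(-8544) = -2/3 - 2848 = -8546/3 ≈ -2848.7)
sqrt(39954 + H) = sqrt(39954 - 8546/3) = sqrt(111316/3) = 2*sqrt(83487)/3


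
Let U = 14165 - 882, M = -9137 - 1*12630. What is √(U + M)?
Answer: 2*I*√2121 ≈ 92.109*I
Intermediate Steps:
M = -21767 (M = -9137 - 12630 = -21767)
U = 13283
√(U + M) = √(13283 - 21767) = √(-8484) = 2*I*√2121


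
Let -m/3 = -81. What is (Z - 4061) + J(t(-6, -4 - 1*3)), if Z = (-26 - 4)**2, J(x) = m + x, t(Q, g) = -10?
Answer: -2928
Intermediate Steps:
m = 243 (m = -3*(-81) = 243)
J(x) = 243 + x
Z = 900 (Z = (-30)**2 = 900)
(Z - 4061) + J(t(-6, -4 - 1*3)) = (900 - 4061) + (243 - 10) = -3161 + 233 = -2928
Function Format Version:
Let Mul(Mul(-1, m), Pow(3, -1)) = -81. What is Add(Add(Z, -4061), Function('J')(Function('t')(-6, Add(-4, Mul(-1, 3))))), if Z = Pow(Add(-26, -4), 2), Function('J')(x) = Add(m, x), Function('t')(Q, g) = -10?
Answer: -2928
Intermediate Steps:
m = 243 (m = Mul(-3, -81) = 243)
Function('J')(x) = Add(243, x)
Z = 900 (Z = Pow(-30, 2) = 900)
Add(Add(Z, -4061), Function('J')(Function('t')(-6, Add(-4, Mul(-1, 3))))) = Add(Add(900, -4061), Add(243, -10)) = Add(-3161, 233) = -2928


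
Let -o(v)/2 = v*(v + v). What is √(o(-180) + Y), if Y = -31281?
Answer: I*√160881 ≈ 401.1*I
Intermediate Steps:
o(v) = -4*v² (o(v) = -2*v*(v + v) = -2*v*2*v = -4*v²)
√(o(-180) + Y) = √(-4*(-180)² - 31281) = √(-4*32400 - 31281) = √(-129600 - 31281) = √(-160881) = I*√160881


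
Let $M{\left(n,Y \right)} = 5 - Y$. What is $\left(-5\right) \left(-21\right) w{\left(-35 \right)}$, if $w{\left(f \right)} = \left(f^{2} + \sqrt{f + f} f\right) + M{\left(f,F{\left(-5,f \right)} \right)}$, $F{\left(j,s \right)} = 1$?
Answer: $129045 - 3675 i \sqrt{70} \approx 1.2905 \cdot 10^{5} - 30747.0 i$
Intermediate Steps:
$w{\left(f \right)} = 4 + f^{2} + \sqrt{2} f^{\frac{3}{2}}$ ($w{\left(f \right)} = \left(f^{2} + \sqrt{f + f} f\right) + \left(5 - 1\right) = \left(f^{2} + \sqrt{2 f} f\right) + \left(5 - 1\right) = \left(f^{2} + \sqrt{2} \sqrt{f} f\right) + 4 = \left(f^{2} + \sqrt{2} f^{\frac{3}{2}}\right) + 4 = 4 + f^{2} + \sqrt{2} f^{\frac{3}{2}}$)
$\left(-5\right) \left(-21\right) w{\left(-35 \right)} = \left(-5\right) \left(-21\right) \left(4 + \left(-35\right)^{2} + \sqrt{2} \left(-35\right)^{\frac{3}{2}}\right) = 105 \left(4 + 1225 + \sqrt{2} \left(- 35 i \sqrt{35}\right)\right) = 105 \left(4 + 1225 - 35 i \sqrt{70}\right) = 105 \left(1229 - 35 i \sqrt{70}\right) = 129045 - 3675 i \sqrt{70}$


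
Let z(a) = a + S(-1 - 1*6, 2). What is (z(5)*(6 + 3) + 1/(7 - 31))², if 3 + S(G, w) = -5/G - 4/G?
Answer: 24611521/28224 ≈ 872.01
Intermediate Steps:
S(G, w) = -3 - 9/G (S(G, w) = -3 + (-5/G - 4/G) = -3 - 9/G)
z(a) = -12/7 + a (z(a) = a + (-3 - 9/(-1 - 1*6)) = a + (-3 - 9/(-1 - 6)) = a + (-3 - 9/(-7)) = a + (-3 - 9*(-⅐)) = a + (-3 + 9/7) = a - 12/7 = -12/7 + a)
(z(5)*(6 + 3) + 1/(7 - 31))² = ((-12/7 + 5)*(6 + 3) + 1/(7 - 31))² = ((23/7)*9 + 1/(-24))² = (207/7 - 1/24)² = (4961/168)² = 24611521/28224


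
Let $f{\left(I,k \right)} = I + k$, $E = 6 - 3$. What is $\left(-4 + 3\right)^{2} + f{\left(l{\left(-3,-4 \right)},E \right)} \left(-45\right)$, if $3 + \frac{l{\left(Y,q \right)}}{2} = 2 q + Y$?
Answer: $1126$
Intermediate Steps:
$E = 3$ ($E = 6 - 3 = 3$)
$l{\left(Y,q \right)} = -6 + 2 Y + 4 q$ ($l{\left(Y,q \right)} = -6 + 2 \left(2 q + Y\right) = -6 + 2 \left(Y + 2 q\right) = -6 + \left(2 Y + 4 q\right) = -6 + 2 Y + 4 q$)
$\left(-4 + 3\right)^{2} + f{\left(l{\left(-3,-4 \right)},E \right)} \left(-45\right) = \left(-4 + 3\right)^{2} + \left(\left(-6 + 2 \left(-3\right) + 4 \left(-4\right)\right) + 3\right) \left(-45\right) = \left(-1\right)^{2} + \left(\left(-6 - 6 - 16\right) + 3\right) \left(-45\right) = 1 + \left(-28 + 3\right) \left(-45\right) = 1 - -1125 = 1 + 1125 = 1126$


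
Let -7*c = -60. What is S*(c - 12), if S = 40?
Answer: -960/7 ≈ -137.14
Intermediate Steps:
c = 60/7 (c = -⅐*(-60) = 60/7 ≈ 8.5714)
S*(c - 12) = 40*(60/7 - 12) = 40*(-24/7) = -960/7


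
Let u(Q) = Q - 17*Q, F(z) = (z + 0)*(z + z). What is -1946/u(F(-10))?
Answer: 973/1600 ≈ 0.60812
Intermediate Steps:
F(z) = 2*z² (F(z) = z*(2*z) = 2*z²)
u(Q) = -16*Q (u(Q) = Q - 17*Q = -16*Q)
-1946/u(F(-10)) = -1946/((-32*(-10)²)) = -1946/((-32*100)) = -1946/((-16*200)) = -1946/(-3200) = -1946*(-1/3200) = 973/1600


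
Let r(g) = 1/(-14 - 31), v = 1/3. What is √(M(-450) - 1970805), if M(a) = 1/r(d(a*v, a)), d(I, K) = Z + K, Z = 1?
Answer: 5*I*√78834 ≈ 1403.9*I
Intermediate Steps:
v = ⅓ ≈ 0.33333
d(I, K) = 1 + K
r(g) = -1/45 (r(g) = 1/(-45) = -1/45)
M(a) = -45 (M(a) = 1/(-1/45) = -45)
√(M(-450) - 1970805) = √(-45 - 1970805) = √(-1970850) = 5*I*√78834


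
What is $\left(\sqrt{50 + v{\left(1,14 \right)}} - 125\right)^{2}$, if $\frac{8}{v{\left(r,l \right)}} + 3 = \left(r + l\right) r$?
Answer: $\frac{47027}{3} - \frac{500 \sqrt{114}}{3} \approx 13896.0$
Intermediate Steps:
$v{\left(r,l \right)} = \frac{8}{-3 + r \left(l + r\right)}$ ($v{\left(r,l \right)} = \frac{8}{-3 + \left(r + l\right) r} = \frac{8}{-3 + \left(l + r\right) r} = \frac{8}{-3 + r \left(l + r\right)}$)
$\left(\sqrt{50 + v{\left(1,14 \right)}} - 125\right)^{2} = \left(\sqrt{50 + \frac{8}{-3 + 1^{2} + 14 \cdot 1}} - 125\right)^{2} = \left(\sqrt{50 + \frac{8}{-3 + 1 + 14}} - 125\right)^{2} = \left(\sqrt{50 + \frac{8}{12}} - 125\right)^{2} = \left(\sqrt{50 + 8 \cdot \frac{1}{12}} - 125\right)^{2} = \left(\sqrt{50 + \frac{2}{3}} - 125\right)^{2} = \left(\sqrt{\frac{152}{3}} - 125\right)^{2} = \left(\frac{2 \sqrt{114}}{3} - 125\right)^{2} = \left(-125 + \frac{2 \sqrt{114}}{3}\right)^{2}$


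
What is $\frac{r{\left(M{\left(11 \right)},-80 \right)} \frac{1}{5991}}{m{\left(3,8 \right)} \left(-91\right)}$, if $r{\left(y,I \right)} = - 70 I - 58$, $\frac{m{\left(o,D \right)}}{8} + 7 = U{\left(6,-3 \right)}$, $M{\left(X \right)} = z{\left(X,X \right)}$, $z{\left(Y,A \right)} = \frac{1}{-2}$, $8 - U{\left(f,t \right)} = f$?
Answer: $\frac{2771}{10903620} \approx 0.00025414$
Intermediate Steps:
$U{\left(f,t \right)} = 8 - f$
$z{\left(Y,A \right)} = - \frac{1}{2}$
$M{\left(X \right)} = - \frac{1}{2}$
$m{\left(o,D \right)} = -40$ ($m{\left(o,D \right)} = -56 + 8 \left(8 - 6\right) = -56 + 8 \cdot 2 = -56 + 16 = -40$)
$r{\left(y,I \right)} = -58 - 70 I$
$\frac{r{\left(M{\left(11 \right)},-80 \right)} \frac{1}{5991}}{m{\left(3,8 \right)} \left(-91\right)} = \frac{\left(-58 - -5600\right) \frac{1}{5991}}{\left(-40\right) \left(-91\right)} = \frac{\left(-58 + 5600\right) \frac{1}{5991}}{3640} = 5542 \cdot \frac{1}{5991} \cdot \frac{1}{3640} = \frac{5542}{5991} \cdot \frac{1}{3640} = \frac{2771}{10903620}$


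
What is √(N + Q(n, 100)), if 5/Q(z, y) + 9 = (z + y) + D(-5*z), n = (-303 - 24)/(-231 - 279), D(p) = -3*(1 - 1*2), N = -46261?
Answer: I*√11974920085731/16089 ≈ 215.08*I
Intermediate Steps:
D(p) = 3 (D(p) = -3*(1 - 2) = -3*(-1) = 3)
n = 109/170 (n = -327/(-510) = -327*(-1/510) = 109/170 ≈ 0.64118)
Q(z, y) = 5/(-6 + y + z) (Q(z, y) = 5/(-9 + ((z + y) + 3)) = 5/(-9 + ((y + z) + 3)) = 5/(-9 + (3 + y + z)) = 5/(-6 + y + z))
√(N + Q(n, 100)) = √(-46261 + 5/(-6 + 100 + 109/170)) = √(-46261 + 5/(16089/170)) = √(-46261 + 5*(170/16089)) = √(-46261 + 850/16089) = √(-744292379/16089) = I*√11974920085731/16089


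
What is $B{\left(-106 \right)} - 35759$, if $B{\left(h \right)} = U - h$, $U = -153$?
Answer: $-35806$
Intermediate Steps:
$B{\left(h \right)} = -153 - h$
$B{\left(-106 \right)} - 35759 = \left(-153 - -106\right) - 35759 = \left(-153 + 106\right) - 35759 = -47 - 35759 = -35806$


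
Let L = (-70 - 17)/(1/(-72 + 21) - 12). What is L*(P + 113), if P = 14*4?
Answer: 749853/613 ≈ 1223.3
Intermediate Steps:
L = 4437/613 (L = -87/(1/(-51) - 12) = -87/(-1/51 - 12) = -87/(-613/51) = -87*(-51/613) = 4437/613 ≈ 7.2382)
P = 56
L*(P + 113) = 4437*(56 + 113)/613 = (4437/613)*169 = 749853/613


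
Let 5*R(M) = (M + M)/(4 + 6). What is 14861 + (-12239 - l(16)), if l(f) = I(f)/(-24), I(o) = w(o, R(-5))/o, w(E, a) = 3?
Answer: 335617/128 ≈ 2622.0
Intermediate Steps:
R(M) = M/25 (R(M) = ((M + M)/(4 + 6))/5 = ((2*M)/10)/5 = ((2*M)*(⅒))/5 = (M/5)/5 = M/25)
I(o) = 3/o
l(f) = -1/(8*f) (l(f) = (3/f)/(-24) = (3/f)*(-1/24) = -1/(8*f))
14861 + (-12239 - l(16)) = 14861 + (-12239 - (-1)/(8*16)) = 14861 + (-12239 - 1*(-1/128)) = 14861 + (-12239 + 1/128) = 14861 - 1566591/128 = 335617/128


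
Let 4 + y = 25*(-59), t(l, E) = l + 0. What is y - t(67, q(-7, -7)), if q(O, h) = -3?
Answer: -1546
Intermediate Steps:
t(l, E) = l
y = -1479 (y = -4 + 25*(-59) = -4 - 1475 = -1479)
y - t(67, q(-7, -7)) = -1479 - 1*67 = -1479 - 67 = -1546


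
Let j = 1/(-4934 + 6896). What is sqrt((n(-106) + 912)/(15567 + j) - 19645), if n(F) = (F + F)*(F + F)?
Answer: 19*I*sqrt(50756023565384965)/30542455 ≈ 140.15*I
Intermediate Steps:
n(F) = 4*F**2 (n(F) = (2*F)*(2*F) = 4*F**2)
j = 1/1962 ≈ 0.00050968
sqrt((n(-106) + 912)/(15567 + j) - 19645) = sqrt((4*(-106)**2 + 912)/(15567 + 1/1962) - 19645) = sqrt((4*11236 + 912)/(30542455/1962) - 19645) = sqrt((44944 + 912)*(1962/30542455) - 19645) = sqrt(45856*(1962/30542455) - 19645) = sqrt(89969472/30542455 - 19645) = sqrt(-599916559003/30542455) = 19*I*sqrt(50756023565384965)/30542455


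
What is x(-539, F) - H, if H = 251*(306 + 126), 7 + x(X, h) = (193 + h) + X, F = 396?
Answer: -108389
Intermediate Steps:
x(X, h) = 186 + X + h (x(X, h) = -7 + ((193 + h) + X) = -7 + (193 + X + h) = 186 + X + h)
H = 108432 (H = 251*432 = 108432)
x(-539, F) - H = (186 - 539 + 396) - 1*108432 = 43 - 108432 = -108389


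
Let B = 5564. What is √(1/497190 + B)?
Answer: √1375409094397590/497190 ≈ 74.592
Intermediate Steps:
√(1/497190 + B) = √(1/497190 + 5564) = √(2766365161/497190) = √1375409094397590/497190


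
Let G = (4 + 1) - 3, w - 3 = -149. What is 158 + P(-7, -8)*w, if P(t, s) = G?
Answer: -134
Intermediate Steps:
w = -146 (w = 3 - 149 = -146)
G = 2 (G = 5 - 3 = 2)
P(t, s) = 2
158 + P(-7, -8)*w = 158 + 2*(-146) = 158 - 292 = -134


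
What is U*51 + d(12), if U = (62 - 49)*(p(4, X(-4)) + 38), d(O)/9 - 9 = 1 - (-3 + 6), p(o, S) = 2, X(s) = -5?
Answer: 26583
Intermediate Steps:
d(O) = 63 (d(O) = 81 + 9*(1 - (-3 + 6)) = 81 + 9*(1 - 1*3) = 81 + 9*(1 - 3) = 81 + 9*(-2) = 81 - 18 = 63)
U = 520 (U = (62 - 49)*(2 + 38) = 13*40 = 520)
U*51 + d(12) = 520*51 + 63 = 26520 + 63 = 26583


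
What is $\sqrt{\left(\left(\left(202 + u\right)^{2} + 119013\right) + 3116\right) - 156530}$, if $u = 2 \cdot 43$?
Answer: $\sqrt{48543} \approx 220.32$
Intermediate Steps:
$u = 86$
$\sqrt{\left(\left(\left(202 + u\right)^{2} + 119013\right) + 3116\right) - 156530} = \sqrt{\left(\left(\left(202 + 86\right)^{2} + 119013\right) + 3116\right) - 156530} = \sqrt{\left(\left(288^{2} + 119013\right) + 3116\right) - 156530} = \sqrt{\left(\left(82944 + 119013\right) + 3116\right) - 156530} = \sqrt{\left(201957 + 3116\right) - 156530} = \sqrt{205073 - 156530} = \sqrt{48543}$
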